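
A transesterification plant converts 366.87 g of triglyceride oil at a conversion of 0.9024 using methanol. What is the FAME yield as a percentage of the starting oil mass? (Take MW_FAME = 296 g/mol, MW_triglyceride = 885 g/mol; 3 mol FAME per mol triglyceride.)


m_FAME = oil * conv * (3 * 296 / 885) = oil * conv * (888/885)
= 366.87 * 0.9024 * 888 / 885
= 332.1857 g
Y = m_FAME / oil * 100 = conv * (888/885) * 100
= 0.9024 * 888 / 885 * 100
= 90.55%

90.55%


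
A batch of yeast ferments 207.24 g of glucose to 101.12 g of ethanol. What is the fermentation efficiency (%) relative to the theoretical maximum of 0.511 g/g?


Fermentation efficiency = (actual / (0.511 * glucose)) * 100
= (101.12 / (0.511 * 207.24)) * 100
= 95.4866%

95.4866%


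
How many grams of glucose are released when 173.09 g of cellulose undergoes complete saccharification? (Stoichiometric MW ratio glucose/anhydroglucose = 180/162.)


glucose = cellulose * 180/162
= 173.09 * 180/162
= 192.3222 g

192.3222 g


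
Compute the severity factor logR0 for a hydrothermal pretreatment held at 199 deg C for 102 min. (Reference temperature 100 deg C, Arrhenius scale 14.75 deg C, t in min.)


logR0 = log10(t * exp((T - 100) / 14.75))
= log10(102 * exp((199 - 100) / 14.75))
= 4.9235

4.9235


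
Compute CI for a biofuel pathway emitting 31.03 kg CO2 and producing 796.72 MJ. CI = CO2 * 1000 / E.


CI = CO2 * 1000 / E
= 31.03 * 1000 / 796.72
= 38.9472 g CO2/MJ

38.9472 g CO2/MJ


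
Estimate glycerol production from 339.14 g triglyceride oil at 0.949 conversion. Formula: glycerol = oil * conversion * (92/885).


glycerol = oil * conv * (92/885)
= 339.14 * 0.949 * 92 / 885
= 33.4572 g

33.4572 g


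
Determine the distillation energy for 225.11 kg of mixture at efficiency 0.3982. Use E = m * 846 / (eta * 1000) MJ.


E = m * 846 / (eta * 1000)
= 225.11 * 846 / (0.3982 * 1000)
= 478.2598 MJ

478.2598 MJ


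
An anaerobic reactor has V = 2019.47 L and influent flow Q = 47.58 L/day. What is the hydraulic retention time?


HRT = V / Q
= 2019.47 / 47.58
= 42.4437 days

42.4437 days


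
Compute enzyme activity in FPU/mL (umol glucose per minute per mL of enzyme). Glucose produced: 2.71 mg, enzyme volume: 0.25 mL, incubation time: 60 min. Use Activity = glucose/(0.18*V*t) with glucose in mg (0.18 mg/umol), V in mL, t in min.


Activity = glucose_mg / (0.18 mg/umol * V_mL * t_min)
= 2.71 / (0.18 * 0.25 * 60)
= 1.0037 FPU/mL

1.0037 FPU/mL


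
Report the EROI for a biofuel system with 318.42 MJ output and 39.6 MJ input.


EROI = E_out / E_in
= 318.42 / 39.6
= 8.0409

8.0409


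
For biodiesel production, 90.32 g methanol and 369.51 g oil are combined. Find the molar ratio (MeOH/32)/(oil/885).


Molar ratio = n_MeOH / n_oil = (MeOH/32) / (oil/885) = (MeOH * 885) / (32 * oil)
= (90.32 * 885) / (32 * 369.51)
= 6.7601

6.7601


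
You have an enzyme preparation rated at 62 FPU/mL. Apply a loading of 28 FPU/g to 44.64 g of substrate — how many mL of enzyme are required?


V = dosage * m_sub / activity
V = 28 * 44.64 / 62
V = 20.1600 mL

20.1600 mL


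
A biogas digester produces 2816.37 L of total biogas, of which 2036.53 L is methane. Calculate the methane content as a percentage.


CH4% = V_CH4 / V_total * 100
= 2036.53 / 2816.37 * 100
= 72.3105%

72.3105%


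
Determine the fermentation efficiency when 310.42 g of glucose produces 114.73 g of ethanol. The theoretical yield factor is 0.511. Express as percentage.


Fermentation efficiency = (actual / (0.511 * glucose)) * 100
= (114.73 / (0.511 * 310.42)) * 100
= 72.3280%

72.3280%


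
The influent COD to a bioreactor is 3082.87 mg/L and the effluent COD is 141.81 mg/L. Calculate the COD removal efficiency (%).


eta = (COD_in - COD_out) / COD_in * 100
= (3082.87 - 141.81) / 3082.87 * 100
= 95.4001%

95.4001%


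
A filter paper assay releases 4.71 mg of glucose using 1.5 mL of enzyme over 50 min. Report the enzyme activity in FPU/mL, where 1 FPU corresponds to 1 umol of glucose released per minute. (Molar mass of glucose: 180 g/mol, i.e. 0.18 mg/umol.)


Activity = glucose_mg / (0.18 mg/umol * V_mL * t_min)
= 4.71 / (0.18 * 1.5 * 50)
= 0.3489 FPU/mL

0.3489 FPU/mL


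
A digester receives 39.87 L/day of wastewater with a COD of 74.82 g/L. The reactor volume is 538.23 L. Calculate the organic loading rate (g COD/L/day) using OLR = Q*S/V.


OLR = Q * S / V
= 39.87 * 74.82 / 538.23
= 5.5424 g/L/day

5.5424 g/L/day


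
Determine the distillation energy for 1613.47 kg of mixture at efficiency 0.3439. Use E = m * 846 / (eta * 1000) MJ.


E = m * 846 / (eta * 1000)
= 1613.47 * 846 / (0.3439 * 1000)
= 3969.1644 MJ

3969.1644 MJ


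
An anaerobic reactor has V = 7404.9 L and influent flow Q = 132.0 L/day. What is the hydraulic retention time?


HRT = V / Q
= 7404.9 / 132.0
= 56.0977 days

56.0977 days


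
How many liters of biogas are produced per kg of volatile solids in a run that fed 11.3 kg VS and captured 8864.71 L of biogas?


Y = V / VS
= 8864.71 / 11.3
= 784.4876 L/kg VS

784.4876 L/kg VS


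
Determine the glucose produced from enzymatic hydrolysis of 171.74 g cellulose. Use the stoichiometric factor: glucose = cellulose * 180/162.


glucose = cellulose * 180/162
= 171.74 * 180/162
= 190.8222 g

190.8222 g


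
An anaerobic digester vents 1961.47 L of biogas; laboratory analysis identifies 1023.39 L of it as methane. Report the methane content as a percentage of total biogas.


CH4% = V_CH4 / V_total * 100
= 1023.39 / 1961.47 * 100
= 52.1746%

52.1746%


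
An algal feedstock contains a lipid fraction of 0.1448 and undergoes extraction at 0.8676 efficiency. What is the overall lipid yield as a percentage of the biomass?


Y = lipid_content * extraction_eff * 100
= 0.1448 * 0.8676 * 100
= 12.5628%

12.5628%


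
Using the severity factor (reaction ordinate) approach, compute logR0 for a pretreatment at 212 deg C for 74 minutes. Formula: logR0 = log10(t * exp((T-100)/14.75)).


logR0 = log10(t * exp((T - 100) / 14.75))
= log10(74 * exp((212 - 100) / 14.75))
= 5.1669

5.1669


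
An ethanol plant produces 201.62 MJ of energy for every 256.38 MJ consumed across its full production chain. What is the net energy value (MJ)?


NEV = E_out - E_in
= 201.62 - 256.38
= -54.7600 MJ

-54.7600 MJ


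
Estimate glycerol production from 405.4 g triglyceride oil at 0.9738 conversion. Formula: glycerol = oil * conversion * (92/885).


glycerol = oil * conv * (92/885)
= 405.4 * 0.9738 * 92 / 885
= 41.0391 g

41.0391 g


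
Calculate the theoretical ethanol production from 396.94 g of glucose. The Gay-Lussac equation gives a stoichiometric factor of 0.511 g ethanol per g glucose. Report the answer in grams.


Theoretical ethanol yield: m_EtOH = 0.511 * m_glucose
m_EtOH = 0.511 * 396.94 = 202.8363 g

202.8363 g


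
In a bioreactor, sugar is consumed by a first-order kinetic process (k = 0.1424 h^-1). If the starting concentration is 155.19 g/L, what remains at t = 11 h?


S = S0 * exp(-k * t)
S = 155.19 * exp(-0.1424 * 11)
S = 32.4030 g/L

32.4030 g/L


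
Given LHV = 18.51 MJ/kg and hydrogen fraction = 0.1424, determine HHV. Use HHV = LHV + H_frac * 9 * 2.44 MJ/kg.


HHV = LHV + H_frac * 9 * 2.44
= 18.51 + 0.1424 * 9 * 2.44
= 21.6371 MJ/kg

21.6371 MJ/kg


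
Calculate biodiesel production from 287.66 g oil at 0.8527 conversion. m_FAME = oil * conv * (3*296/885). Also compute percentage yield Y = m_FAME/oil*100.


m_FAME = oil * conv * (3 * 296 / 885) = oil * conv * (888/885)
= 287.66 * 0.8527 * 888 / 885
= 246.1192 g
Y = m_FAME / oil * 100 = conv * (888/885) * 100
= 0.8527 * 888 / 885 * 100
= 85.56%

246.1192 g FAME; Y = 85.56%


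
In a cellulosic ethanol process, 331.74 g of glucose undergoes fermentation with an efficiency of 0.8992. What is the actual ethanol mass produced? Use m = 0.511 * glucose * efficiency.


Actual ethanol: m = 0.511 * 331.74 * 0.8992
m = 152.4316 g

152.4316 g


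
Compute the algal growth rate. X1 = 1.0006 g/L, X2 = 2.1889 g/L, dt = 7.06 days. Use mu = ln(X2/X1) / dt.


mu = ln(X2/X1) / dt
= ln(2.1889/1.0006) / 7.06
= 0.1109 per day

0.1109 per day


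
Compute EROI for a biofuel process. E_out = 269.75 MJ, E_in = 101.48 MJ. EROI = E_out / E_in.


EROI = E_out / E_in
= 269.75 / 101.48
= 2.6582

2.6582


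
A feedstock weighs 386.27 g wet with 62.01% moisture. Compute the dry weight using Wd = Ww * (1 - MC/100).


Wd = Ww * (1 - MC/100)
= 386.27 * (1 - 62.01/100)
= 146.7440 g

146.7440 g


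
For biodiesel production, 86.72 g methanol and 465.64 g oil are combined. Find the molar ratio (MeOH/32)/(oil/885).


Molar ratio = n_MeOH / n_oil = (MeOH/32) / (oil/885) = (MeOH * 885) / (32 * oil)
= (86.72 * 885) / (32 * 465.64)
= 5.1507

5.1507


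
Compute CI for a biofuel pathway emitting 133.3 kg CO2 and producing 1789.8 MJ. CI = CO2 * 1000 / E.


CI = CO2 * 1000 / E
= 133.3 * 1000 / 1789.8
= 74.4776 g CO2/MJ

74.4776 g CO2/MJ


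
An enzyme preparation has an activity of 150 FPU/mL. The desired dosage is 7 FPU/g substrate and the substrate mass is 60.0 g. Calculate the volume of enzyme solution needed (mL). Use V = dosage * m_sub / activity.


V = dosage * m_sub / activity
V = 7 * 60.0 / 150
V = 2.8000 mL

2.8000 mL


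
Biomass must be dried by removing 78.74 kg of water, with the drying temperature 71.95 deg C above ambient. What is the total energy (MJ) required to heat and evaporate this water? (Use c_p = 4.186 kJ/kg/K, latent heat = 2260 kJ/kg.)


E = m_water * (4.186 * dT + 2260) / 1000
= 78.74 * (4.186 * 71.95 + 2260) / 1000
= 201.6675 MJ

201.6675 MJ


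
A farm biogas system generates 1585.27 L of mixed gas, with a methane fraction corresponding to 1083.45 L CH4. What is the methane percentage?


CH4% = V_CH4 / V_total * 100
= 1083.45 / 1585.27 * 100
= 68.3448%

68.3448%


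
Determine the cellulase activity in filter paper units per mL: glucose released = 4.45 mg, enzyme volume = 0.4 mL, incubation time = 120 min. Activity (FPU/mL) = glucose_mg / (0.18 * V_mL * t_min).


Activity = glucose_mg / (0.18 mg/umol * V_mL * t_min)
= 4.45 / (0.18 * 0.4 * 120)
= 0.5150 FPU/mL

0.5150 FPU/mL


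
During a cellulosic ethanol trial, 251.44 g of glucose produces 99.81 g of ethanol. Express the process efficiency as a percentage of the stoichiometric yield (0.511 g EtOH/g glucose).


Fermentation efficiency = (actual / (0.511 * glucose)) * 100
= (99.81 / (0.511 * 251.44)) * 100
= 77.6817%

77.6817%


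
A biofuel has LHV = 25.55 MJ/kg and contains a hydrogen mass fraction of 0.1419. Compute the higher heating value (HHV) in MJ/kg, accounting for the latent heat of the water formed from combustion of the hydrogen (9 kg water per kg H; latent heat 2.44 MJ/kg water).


HHV = LHV + H_frac * 9 * 2.44
= 25.55 + 0.1419 * 9 * 2.44
= 28.6661 MJ/kg

28.6661 MJ/kg


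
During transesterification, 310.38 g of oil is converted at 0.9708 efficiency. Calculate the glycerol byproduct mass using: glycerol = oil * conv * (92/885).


glycerol = oil * conv * (92/885)
= 310.38 * 0.9708 * 92 / 885
= 31.3233 g

31.3233 g


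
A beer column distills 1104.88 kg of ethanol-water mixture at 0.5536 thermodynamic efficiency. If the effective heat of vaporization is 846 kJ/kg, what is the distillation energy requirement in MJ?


E = m * 846 / (eta * 1000)
= 1104.88 * 846 / (0.5536 * 1000)
= 1688.4546 MJ

1688.4546 MJ


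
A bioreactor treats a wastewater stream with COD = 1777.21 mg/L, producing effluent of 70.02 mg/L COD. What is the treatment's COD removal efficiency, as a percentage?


eta = (COD_in - COD_out) / COD_in * 100
= (1777.21 - 70.02) / 1777.21 * 100
= 96.0601%

96.0601%


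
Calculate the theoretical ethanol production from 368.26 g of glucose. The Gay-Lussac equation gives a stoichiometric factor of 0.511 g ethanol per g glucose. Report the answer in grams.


Theoretical ethanol yield: m_EtOH = 0.511 * m_glucose
m_EtOH = 0.511 * 368.26 = 188.1809 g

188.1809 g


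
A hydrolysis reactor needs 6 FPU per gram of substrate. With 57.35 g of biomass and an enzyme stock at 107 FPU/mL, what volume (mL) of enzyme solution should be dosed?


V = dosage * m_sub / activity
V = 6 * 57.35 / 107
V = 3.2159 mL

3.2159 mL


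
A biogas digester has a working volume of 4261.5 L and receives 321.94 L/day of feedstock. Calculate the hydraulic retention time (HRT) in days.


HRT = V / Q
= 4261.5 / 321.94
= 13.2369 days

13.2369 days


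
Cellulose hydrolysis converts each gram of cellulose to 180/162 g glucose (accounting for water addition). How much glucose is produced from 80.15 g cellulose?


glucose = cellulose * 180/162
= 80.15 * 180/162
= 89.0556 g

89.0556 g


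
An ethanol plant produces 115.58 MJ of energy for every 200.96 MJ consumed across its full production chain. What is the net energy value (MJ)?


NEV = E_out - E_in
= 115.58 - 200.96
= -85.3800 MJ

-85.3800 MJ


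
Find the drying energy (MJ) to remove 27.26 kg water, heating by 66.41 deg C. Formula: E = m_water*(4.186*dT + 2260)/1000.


E = m_water * (4.186 * dT + 2260) / 1000
= 27.26 * (4.186 * 66.41 + 2260) / 1000
= 69.1857 MJ

69.1857 MJ


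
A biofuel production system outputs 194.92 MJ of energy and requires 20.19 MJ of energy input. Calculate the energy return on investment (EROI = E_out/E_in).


EROI = E_out / E_in
= 194.92 / 20.19
= 9.6543

9.6543


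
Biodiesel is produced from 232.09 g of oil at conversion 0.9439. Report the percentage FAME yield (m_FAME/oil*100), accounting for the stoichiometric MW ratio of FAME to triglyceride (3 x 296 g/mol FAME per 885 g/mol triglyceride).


m_FAME = oil * conv * (3 * 296 / 885) = oil * conv * (888/885)
= 232.09 * 0.9439 * 888 / 885
= 219.8124 g
Y = m_FAME / oil * 100 = conv * (888/885) * 100
= 0.9439 * 888 / 885 * 100
= 94.71%

94.71%


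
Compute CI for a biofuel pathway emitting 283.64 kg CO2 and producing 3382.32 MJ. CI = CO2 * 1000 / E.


CI = CO2 * 1000 / E
= 283.64 * 1000 / 3382.32
= 83.8596 g CO2/MJ

83.8596 g CO2/MJ


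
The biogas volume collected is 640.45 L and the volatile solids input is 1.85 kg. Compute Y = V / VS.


Y = V / VS
= 640.45 / 1.85
= 346.1892 L/kg VS

346.1892 L/kg VS


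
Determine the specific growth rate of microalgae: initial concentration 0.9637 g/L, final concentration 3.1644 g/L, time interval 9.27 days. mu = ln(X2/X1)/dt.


mu = ln(X2/X1) / dt
= ln(3.1644/0.9637) / 9.27
= 0.1283 per day

0.1283 per day


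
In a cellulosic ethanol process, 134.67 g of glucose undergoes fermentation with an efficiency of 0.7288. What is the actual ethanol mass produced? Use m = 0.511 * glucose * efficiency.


Actual ethanol: m = 0.511 * 134.67 * 0.7288
m = 50.1534 g

50.1534 g


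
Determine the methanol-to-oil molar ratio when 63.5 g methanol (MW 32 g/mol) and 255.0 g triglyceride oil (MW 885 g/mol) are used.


Molar ratio = n_MeOH / n_oil = (MeOH/32) / (oil/885) = (MeOH * 885) / (32 * oil)
= (63.5 * 885) / (32 * 255.0)
= 6.8869

6.8869


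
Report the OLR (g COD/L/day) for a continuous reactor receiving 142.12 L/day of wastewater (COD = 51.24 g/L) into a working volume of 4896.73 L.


OLR = Q * S / V
= 142.12 * 51.24 / 4896.73
= 1.4872 g/L/day

1.4872 g/L/day


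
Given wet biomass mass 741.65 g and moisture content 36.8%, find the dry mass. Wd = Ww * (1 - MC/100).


Wd = Ww * (1 - MC/100)
= 741.65 * (1 - 36.8/100)
= 468.7228 g

468.7228 g


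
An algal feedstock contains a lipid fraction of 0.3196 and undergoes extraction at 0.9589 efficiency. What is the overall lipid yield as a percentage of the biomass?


Y = lipid_content * extraction_eff * 100
= 0.3196 * 0.9589 * 100
= 30.6464%

30.6464%


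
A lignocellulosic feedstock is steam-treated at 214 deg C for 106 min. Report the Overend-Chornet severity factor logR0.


logR0 = log10(t * exp((T - 100) / 14.75))
= log10(106 * exp((214 - 100) / 14.75))
= 5.3819

5.3819


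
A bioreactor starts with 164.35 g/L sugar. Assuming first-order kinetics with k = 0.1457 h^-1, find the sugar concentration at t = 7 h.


S = S0 * exp(-k * t)
S = 164.35 * exp(-0.1457 * 7)
S = 59.2697 g/L

59.2697 g/L


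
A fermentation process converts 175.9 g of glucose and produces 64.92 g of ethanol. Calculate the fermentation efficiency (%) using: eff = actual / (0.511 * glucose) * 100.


Fermentation efficiency = (actual / (0.511 * glucose)) * 100
= (64.92 / (0.511 * 175.9)) * 100
= 72.2257%

72.2257%


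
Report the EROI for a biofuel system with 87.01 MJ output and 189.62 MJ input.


EROI = E_out / E_in
= 87.01 / 189.62
= 0.4589

0.4589


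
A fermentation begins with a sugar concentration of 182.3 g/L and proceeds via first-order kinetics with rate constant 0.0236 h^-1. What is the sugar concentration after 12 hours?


S = S0 * exp(-k * t)
S = 182.3 * exp(-0.0236 * 12)
S = 137.3392 g/L

137.3392 g/L


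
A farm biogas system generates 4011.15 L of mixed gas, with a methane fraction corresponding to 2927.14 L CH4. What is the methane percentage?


CH4% = V_CH4 / V_total * 100
= 2927.14 / 4011.15 * 100
= 72.9751%

72.9751%


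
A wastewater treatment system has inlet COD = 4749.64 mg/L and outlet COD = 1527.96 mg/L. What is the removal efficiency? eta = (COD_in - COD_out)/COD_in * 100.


eta = (COD_in - COD_out) / COD_in * 100
= (4749.64 - 1527.96) / 4749.64 * 100
= 67.8300%

67.8300%


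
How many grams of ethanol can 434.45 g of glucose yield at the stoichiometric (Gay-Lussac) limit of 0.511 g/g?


Theoretical ethanol yield: m_EtOH = 0.511 * m_glucose
m_EtOH = 0.511 * 434.45 = 222.0040 g

222.0040 g


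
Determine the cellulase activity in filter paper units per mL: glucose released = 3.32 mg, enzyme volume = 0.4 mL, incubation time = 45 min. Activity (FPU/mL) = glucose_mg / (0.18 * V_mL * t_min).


Activity = glucose_mg / (0.18 mg/umol * V_mL * t_min)
= 3.32 / (0.18 * 0.4 * 45)
= 1.0247 FPU/mL

1.0247 FPU/mL


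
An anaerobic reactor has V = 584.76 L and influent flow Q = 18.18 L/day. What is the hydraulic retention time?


HRT = V / Q
= 584.76 / 18.18
= 32.1650 days

32.1650 days


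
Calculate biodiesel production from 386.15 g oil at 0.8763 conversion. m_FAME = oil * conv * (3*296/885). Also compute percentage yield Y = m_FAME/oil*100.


m_FAME = oil * conv * (3 * 296 / 885) = oil * conv * (888/885)
= 386.15 * 0.8763 * 888 / 885
= 339.5303 g
Y = m_FAME / oil * 100 = conv * (888/885) * 100
= 0.8763 * 888 / 885 * 100
= 87.93%

339.5303 g FAME; Y = 87.93%


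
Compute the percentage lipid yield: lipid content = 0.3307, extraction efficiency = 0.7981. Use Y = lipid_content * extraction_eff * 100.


Y = lipid_content * extraction_eff * 100
= 0.3307 * 0.7981 * 100
= 26.3932%

26.3932%


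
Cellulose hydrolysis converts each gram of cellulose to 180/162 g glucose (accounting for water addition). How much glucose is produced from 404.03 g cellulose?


glucose = cellulose * 180/162
= 404.03 * 180/162
= 448.9222 g

448.9222 g


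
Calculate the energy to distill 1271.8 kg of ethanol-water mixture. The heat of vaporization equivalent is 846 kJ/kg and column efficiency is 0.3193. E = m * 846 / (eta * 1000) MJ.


E = m * 846 / (eta * 1000)
= 1271.8 * 846 / (0.3193 * 1000)
= 3369.6925 MJ

3369.6925 MJ


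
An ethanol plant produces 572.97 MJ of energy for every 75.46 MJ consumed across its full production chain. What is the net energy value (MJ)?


NEV = E_out - E_in
= 572.97 - 75.46
= 497.5100 MJ

497.5100 MJ


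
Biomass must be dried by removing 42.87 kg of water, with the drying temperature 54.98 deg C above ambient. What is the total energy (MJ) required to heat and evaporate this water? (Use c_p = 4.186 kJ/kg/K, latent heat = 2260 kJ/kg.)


E = m_water * (4.186 * dT + 2260) / 1000
= 42.87 * (4.186 * 54.98 + 2260) / 1000
= 106.7526 MJ

106.7526 MJ


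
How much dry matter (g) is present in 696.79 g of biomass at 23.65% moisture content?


Wd = Ww * (1 - MC/100)
= 696.79 * (1 - 23.65/100)
= 531.9992 g

531.9992 g


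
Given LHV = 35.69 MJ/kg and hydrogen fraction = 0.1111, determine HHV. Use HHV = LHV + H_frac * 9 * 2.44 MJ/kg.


HHV = LHV + H_frac * 9 * 2.44
= 35.69 + 0.1111 * 9 * 2.44
= 38.1298 MJ/kg

38.1298 MJ/kg


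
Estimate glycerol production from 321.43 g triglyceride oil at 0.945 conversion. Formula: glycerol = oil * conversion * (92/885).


glycerol = oil * conv * (92/885)
= 321.43 * 0.945 * 92 / 885
= 31.5764 g

31.5764 g


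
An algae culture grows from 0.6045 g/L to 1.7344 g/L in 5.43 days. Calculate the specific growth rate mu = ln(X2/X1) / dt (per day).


mu = ln(X2/X1) / dt
= ln(1.7344/0.6045) / 5.43
= 0.1941 per day

0.1941 per day


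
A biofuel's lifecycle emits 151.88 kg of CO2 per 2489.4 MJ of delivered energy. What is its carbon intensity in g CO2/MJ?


CI = CO2 * 1000 / E
= 151.88 * 1000 / 2489.4
= 61.0107 g CO2/MJ

61.0107 g CO2/MJ


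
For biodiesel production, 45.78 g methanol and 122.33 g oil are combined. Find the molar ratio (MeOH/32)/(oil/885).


Molar ratio = n_MeOH / n_oil = (MeOH/32) / (oil/885) = (MeOH * 885) / (32 * oil)
= (45.78 * 885) / (32 * 122.33)
= 10.3499

10.3499


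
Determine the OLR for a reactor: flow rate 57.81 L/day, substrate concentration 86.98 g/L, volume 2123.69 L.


OLR = Q * S / V
= 57.81 * 86.98 / 2123.69
= 2.3677 g/L/day

2.3677 g/L/day


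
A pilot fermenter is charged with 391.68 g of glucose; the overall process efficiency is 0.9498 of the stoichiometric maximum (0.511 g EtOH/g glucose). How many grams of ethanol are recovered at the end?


Actual ethanol: m = 0.511 * 391.68 * 0.9498
m = 190.1010 g

190.1010 g


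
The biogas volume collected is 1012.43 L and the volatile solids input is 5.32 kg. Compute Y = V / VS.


Y = V / VS
= 1012.43 / 5.32
= 190.3064 L/kg VS

190.3064 L/kg VS


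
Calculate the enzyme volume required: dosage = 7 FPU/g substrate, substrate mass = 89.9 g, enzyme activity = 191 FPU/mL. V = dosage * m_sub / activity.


V = dosage * m_sub / activity
V = 7 * 89.9 / 191
V = 3.2948 mL

3.2948 mL


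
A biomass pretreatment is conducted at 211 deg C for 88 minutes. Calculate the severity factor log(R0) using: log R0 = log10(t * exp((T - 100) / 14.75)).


logR0 = log10(t * exp((T - 100) / 14.75))
= log10(88 * exp((211 - 100) / 14.75))
= 5.2127

5.2127


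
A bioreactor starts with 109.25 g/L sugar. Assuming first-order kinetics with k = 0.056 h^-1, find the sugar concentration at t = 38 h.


S = S0 * exp(-k * t)
S = 109.25 * exp(-0.056 * 38)
S = 13.0090 g/L

13.0090 g/L


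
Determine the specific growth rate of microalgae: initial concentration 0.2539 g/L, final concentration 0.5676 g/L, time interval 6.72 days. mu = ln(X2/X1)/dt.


mu = ln(X2/X1) / dt
= ln(0.5676/0.2539) / 6.72
= 0.1197 per day

0.1197 per day


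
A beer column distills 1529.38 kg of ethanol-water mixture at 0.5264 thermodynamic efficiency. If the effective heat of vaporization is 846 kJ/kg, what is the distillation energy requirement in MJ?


E = m * 846 / (eta * 1000)
= 1529.38 * 846 / (0.5264 * 1000)
= 2457.9321 MJ

2457.9321 MJ


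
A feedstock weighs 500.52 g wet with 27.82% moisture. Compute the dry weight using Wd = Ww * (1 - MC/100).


Wd = Ww * (1 - MC/100)
= 500.52 * (1 - 27.82/100)
= 361.2753 g

361.2753 g


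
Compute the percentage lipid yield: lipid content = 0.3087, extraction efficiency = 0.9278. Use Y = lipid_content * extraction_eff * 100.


Y = lipid_content * extraction_eff * 100
= 0.3087 * 0.9278 * 100
= 28.6412%

28.6412%


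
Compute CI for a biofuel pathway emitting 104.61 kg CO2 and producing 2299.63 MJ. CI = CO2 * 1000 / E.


CI = CO2 * 1000 / E
= 104.61 * 1000 / 2299.63
= 45.4899 g CO2/MJ

45.4899 g CO2/MJ


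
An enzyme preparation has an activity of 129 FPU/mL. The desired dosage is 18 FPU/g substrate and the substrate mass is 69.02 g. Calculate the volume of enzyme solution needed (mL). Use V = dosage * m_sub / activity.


V = dosage * m_sub / activity
V = 18 * 69.02 / 129
V = 9.6307 mL

9.6307 mL


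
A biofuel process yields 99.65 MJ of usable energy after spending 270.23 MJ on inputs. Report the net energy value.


NEV = E_out - E_in
= 99.65 - 270.23
= -170.5800 MJ

-170.5800 MJ


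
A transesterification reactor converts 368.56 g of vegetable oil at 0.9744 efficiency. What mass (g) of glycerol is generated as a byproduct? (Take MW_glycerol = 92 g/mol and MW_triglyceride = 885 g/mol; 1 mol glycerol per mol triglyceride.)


glycerol = oil * conv * (92/885)
= 368.56 * 0.9744 * 92 / 885
= 37.3328 g

37.3328 g


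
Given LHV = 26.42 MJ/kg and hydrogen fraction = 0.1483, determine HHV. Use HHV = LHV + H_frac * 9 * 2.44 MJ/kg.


HHV = LHV + H_frac * 9 * 2.44
= 26.42 + 0.1483 * 9 * 2.44
= 29.6767 MJ/kg

29.6767 MJ/kg


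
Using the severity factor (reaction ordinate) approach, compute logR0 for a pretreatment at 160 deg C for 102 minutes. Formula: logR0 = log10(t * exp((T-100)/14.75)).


logR0 = log10(t * exp((T - 100) / 14.75))
= log10(102 * exp((160 - 100) / 14.75))
= 3.7752

3.7752


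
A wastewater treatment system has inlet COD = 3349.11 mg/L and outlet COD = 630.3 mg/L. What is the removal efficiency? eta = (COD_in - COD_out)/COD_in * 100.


eta = (COD_in - COD_out) / COD_in * 100
= (3349.11 - 630.3) / 3349.11 * 100
= 81.1801%

81.1801%


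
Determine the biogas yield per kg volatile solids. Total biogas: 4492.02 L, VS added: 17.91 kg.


Y = V / VS
= 4492.02 / 17.91
= 250.8107 L/kg VS

250.8107 L/kg VS


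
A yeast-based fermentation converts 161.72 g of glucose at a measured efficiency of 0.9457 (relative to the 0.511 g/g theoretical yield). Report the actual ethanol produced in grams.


Actual ethanol: m = 0.511 * 161.72 * 0.9457
m = 78.1516 g

78.1516 g


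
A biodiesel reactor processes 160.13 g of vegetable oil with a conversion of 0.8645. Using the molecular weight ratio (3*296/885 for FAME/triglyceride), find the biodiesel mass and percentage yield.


m_FAME = oil * conv * (3 * 296 / 885) = oil * conv * (888/885)
= 160.13 * 0.8645 * 888 / 885
= 138.9016 g
Y = m_FAME / oil * 100 = conv * (888/885) * 100
= 0.8645 * 888 / 885 * 100
= 86.74%

138.9016 g FAME; Y = 86.74%


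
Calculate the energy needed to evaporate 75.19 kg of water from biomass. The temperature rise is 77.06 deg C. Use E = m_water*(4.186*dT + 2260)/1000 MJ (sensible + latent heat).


E = m_water * (4.186 * dT + 2260) / 1000
= 75.19 * (4.186 * 77.06 + 2260) / 1000
= 194.1837 MJ

194.1837 MJ


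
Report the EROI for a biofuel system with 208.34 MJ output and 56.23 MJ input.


EROI = E_out / E_in
= 208.34 / 56.23
= 3.7051

3.7051


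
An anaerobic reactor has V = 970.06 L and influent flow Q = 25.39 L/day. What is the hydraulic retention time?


HRT = V / Q
= 970.06 / 25.39
= 38.2064 days

38.2064 days


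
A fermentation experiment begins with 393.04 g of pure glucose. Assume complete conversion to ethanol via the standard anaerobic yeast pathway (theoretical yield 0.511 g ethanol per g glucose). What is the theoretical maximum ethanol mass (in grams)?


Theoretical ethanol yield: m_EtOH = 0.511 * m_glucose
m_EtOH = 0.511 * 393.04 = 200.8434 g

200.8434 g


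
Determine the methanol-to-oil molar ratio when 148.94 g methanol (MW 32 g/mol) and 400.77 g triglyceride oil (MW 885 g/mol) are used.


Molar ratio = n_MeOH / n_oil = (MeOH/32) / (oil/885) = (MeOH * 885) / (32 * oil)
= (148.94 * 885) / (32 * 400.77)
= 10.2780

10.2780


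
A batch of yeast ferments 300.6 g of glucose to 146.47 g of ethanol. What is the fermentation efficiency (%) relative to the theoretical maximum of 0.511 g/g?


Fermentation efficiency = (actual / (0.511 * glucose)) * 100
= (146.47 / (0.511 * 300.6)) * 100
= 95.3540%

95.3540%


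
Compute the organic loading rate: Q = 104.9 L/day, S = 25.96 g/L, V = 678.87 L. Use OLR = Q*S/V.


OLR = Q * S / V
= 104.9 * 25.96 / 678.87
= 4.0114 g/L/day

4.0114 g/L/day


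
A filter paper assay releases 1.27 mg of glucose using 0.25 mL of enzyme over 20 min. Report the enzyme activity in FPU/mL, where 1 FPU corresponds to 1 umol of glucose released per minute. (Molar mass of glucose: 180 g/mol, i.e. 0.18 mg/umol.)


Activity = glucose_mg / (0.18 mg/umol * V_mL * t_min)
= 1.27 / (0.18 * 0.25 * 20)
= 1.4111 FPU/mL

1.4111 FPU/mL


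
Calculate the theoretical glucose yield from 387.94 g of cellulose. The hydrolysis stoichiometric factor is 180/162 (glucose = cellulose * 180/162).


glucose = cellulose * 180/162
= 387.94 * 180/162
= 431.0444 g

431.0444 g


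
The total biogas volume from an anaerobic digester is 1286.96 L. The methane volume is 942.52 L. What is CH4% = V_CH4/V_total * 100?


CH4% = V_CH4 / V_total * 100
= 942.52 / 1286.96 * 100
= 73.2362%

73.2362%


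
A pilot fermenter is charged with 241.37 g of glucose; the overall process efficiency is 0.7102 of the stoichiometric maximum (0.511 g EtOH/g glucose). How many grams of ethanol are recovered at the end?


Actual ethanol: m = 0.511 * 241.37 * 0.7102
m = 87.5961 g

87.5961 g


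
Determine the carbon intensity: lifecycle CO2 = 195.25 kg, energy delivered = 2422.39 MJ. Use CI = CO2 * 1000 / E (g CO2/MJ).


CI = CO2 * 1000 / E
= 195.25 * 1000 / 2422.39
= 80.6022 g CO2/MJ

80.6022 g CO2/MJ


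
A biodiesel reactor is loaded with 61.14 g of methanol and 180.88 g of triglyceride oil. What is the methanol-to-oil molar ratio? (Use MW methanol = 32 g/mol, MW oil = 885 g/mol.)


Molar ratio = n_MeOH / n_oil = (MeOH/32) / (oil/885) = (MeOH * 885) / (32 * oil)
= (61.14 * 885) / (32 * 180.88)
= 9.3482

9.3482


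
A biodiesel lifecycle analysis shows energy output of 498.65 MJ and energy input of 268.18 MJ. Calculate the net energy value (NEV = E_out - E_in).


NEV = E_out - E_in
= 498.65 - 268.18
= 230.4700 MJ

230.4700 MJ


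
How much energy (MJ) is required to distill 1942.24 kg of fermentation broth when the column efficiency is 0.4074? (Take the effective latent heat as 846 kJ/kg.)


E = m * 846 / (eta * 1000)
= 1942.24 * 846 / (0.4074 * 1000)
= 4033.2230 MJ

4033.2230 MJ


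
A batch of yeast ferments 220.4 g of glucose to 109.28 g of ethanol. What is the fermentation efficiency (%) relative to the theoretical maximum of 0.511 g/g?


Fermentation efficiency = (actual / (0.511 * glucose)) * 100
= (109.28 / (0.511 * 220.4)) * 100
= 97.0305%

97.0305%


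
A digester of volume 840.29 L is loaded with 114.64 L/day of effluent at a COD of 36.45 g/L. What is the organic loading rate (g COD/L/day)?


OLR = Q * S / V
= 114.64 * 36.45 / 840.29
= 4.9728 g/L/day

4.9728 g/L/day


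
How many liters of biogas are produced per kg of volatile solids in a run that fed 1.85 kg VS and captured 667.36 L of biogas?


Y = V / VS
= 667.36 / 1.85
= 360.7351 L/kg VS

360.7351 L/kg VS


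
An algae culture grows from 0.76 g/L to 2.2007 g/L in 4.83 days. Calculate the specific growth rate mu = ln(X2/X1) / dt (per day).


mu = ln(X2/X1) / dt
= ln(2.2007/0.76) / 4.83
= 0.2201 per day

0.2201 per day


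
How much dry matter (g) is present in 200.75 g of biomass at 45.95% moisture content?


Wd = Ww * (1 - MC/100)
= 200.75 * (1 - 45.95/100)
= 108.5054 g

108.5054 g


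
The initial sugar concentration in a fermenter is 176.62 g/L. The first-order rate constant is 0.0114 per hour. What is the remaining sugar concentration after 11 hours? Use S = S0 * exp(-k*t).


S = S0 * exp(-k * t)
S = 176.62 * exp(-0.0114 * 11)
S = 155.8043 g/L

155.8043 g/L


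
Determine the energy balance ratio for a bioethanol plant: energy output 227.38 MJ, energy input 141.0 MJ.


EROI = E_out / E_in
= 227.38 / 141.0
= 1.6126

1.6126


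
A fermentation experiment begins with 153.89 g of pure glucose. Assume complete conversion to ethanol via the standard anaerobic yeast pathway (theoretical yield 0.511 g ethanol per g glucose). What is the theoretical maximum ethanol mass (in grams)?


Theoretical ethanol yield: m_EtOH = 0.511 * m_glucose
m_EtOH = 0.511 * 153.89 = 78.6378 g

78.6378 g


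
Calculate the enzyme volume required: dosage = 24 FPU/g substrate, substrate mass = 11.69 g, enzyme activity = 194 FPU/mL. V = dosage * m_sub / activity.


V = dosage * m_sub / activity
V = 24 * 11.69 / 194
V = 1.4462 mL

1.4462 mL


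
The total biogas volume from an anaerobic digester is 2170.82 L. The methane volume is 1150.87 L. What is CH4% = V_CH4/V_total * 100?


CH4% = V_CH4 / V_total * 100
= 1150.87 / 2170.82 * 100
= 53.0155%

53.0155%


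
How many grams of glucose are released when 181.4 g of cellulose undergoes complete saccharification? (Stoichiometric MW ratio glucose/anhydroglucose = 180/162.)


glucose = cellulose * 180/162
= 181.4 * 180/162
= 201.5556 g

201.5556 g


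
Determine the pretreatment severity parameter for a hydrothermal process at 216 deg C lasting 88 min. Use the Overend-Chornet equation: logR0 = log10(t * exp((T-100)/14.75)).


logR0 = log10(t * exp((T - 100) / 14.75))
= log10(88 * exp((216 - 100) / 14.75))
= 5.3600

5.3600


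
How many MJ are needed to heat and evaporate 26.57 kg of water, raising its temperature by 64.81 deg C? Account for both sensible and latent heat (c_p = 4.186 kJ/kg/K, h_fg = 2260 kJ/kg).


E = m_water * (4.186 * dT + 2260) / 1000
= 26.57 * (4.186 * 64.81 + 2260) / 1000
= 67.2565 MJ

67.2565 MJ


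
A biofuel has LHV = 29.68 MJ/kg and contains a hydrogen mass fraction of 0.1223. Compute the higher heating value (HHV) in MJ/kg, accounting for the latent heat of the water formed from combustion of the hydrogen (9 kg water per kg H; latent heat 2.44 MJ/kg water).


HHV = LHV + H_frac * 9 * 2.44
= 29.68 + 0.1223 * 9 * 2.44
= 32.3657 MJ/kg

32.3657 MJ/kg


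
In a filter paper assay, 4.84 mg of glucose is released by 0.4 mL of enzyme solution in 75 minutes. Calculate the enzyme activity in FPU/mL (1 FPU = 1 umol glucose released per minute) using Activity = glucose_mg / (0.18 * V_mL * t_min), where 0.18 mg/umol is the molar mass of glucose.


Activity = glucose_mg / (0.18 mg/umol * V_mL * t_min)
= 4.84 / (0.18 * 0.4 * 75)
= 0.8963 FPU/mL

0.8963 FPU/mL


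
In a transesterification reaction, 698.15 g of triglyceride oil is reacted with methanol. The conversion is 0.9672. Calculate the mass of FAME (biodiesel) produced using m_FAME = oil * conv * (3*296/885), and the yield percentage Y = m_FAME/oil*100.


m_FAME = oil * conv * (3 * 296 / 885) = oil * conv * (888/885)
= 698.15 * 0.9672 * 888 / 885
= 677.5397 g
Y = m_FAME / oil * 100 = conv * (888/885) * 100
= 0.9672 * 888 / 885 * 100
= 97.05%

677.5397 g FAME; Y = 97.05%


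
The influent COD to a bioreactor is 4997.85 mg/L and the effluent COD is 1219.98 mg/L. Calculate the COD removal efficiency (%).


eta = (COD_in - COD_out) / COD_in * 100
= (4997.85 - 1219.98) / 4997.85 * 100
= 75.5899%

75.5899%


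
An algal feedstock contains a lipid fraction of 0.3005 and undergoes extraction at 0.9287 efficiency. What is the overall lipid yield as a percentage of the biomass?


Y = lipid_content * extraction_eff * 100
= 0.3005 * 0.9287 * 100
= 27.9074%

27.9074%


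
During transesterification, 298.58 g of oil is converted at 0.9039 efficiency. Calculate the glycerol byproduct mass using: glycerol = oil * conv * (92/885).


glycerol = oil * conv * (92/885)
= 298.58 * 0.9039 * 92 / 885
= 28.0560 g

28.0560 g


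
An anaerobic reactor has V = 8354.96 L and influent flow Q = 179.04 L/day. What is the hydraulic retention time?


HRT = V / Q
= 8354.96 / 179.04
= 46.6653 days

46.6653 days


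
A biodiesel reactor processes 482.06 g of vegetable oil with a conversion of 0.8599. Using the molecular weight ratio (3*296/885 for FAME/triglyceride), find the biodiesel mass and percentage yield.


m_FAME = oil * conv * (3 * 296 / 885) = oil * conv * (888/885)
= 482.06 * 0.8599 * 888 / 885
= 415.9286 g
Y = m_FAME / oil * 100 = conv * (888/885) * 100
= 0.8599 * 888 / 885 * 100
= 86.28%

415.9286 g FAME; Y = 86.28%


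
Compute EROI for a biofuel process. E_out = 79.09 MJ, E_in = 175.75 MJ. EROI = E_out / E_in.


EROI = E_out / E_in
= 79.09 / 175.75
= 0.4500

0.4500


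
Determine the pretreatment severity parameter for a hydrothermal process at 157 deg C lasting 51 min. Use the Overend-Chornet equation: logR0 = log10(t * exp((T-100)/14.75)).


logR0 = log10(t * exp((T - 100) / 14.75))
= log10(51 * exp((157 - 100) / 14.75))
= 3.3859

3.3859


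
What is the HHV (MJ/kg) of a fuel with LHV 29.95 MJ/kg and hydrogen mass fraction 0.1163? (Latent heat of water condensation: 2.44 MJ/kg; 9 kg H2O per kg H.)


HHV = LHV + H_frac * 9 * 2.44
= 29.95 + 0.1163 * 9 * 2.44
= 32.5039 MJ/kg

32.5039 MJ/kg


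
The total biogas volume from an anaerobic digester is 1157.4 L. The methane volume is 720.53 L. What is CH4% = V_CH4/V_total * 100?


CH4% = V_CH4 / V_total * 100
= 720.53 / 1157.4 * 100
= 62.2542%

62.2542%


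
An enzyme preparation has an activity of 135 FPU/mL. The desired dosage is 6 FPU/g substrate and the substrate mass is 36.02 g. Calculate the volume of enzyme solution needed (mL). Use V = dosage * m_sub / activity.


V = dosage * m_sub / activity
V = 6 * 36.02 / 135
V = 1.6009 mL

1.6009 mL


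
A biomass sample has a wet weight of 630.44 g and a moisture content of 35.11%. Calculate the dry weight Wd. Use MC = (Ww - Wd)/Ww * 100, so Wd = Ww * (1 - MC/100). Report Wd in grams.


Wd = Ww * (1 - MC/100)
= 630.44 * (1 - 35.11/100)
= 409.0925 g

409.0925 g


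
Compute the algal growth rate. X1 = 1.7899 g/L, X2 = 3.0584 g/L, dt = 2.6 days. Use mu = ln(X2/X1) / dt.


mu = ln(X2/X1) / dt
= ln(3.0584/1.7899) / 2.6
= 0.2061 per day

0.2061 per day


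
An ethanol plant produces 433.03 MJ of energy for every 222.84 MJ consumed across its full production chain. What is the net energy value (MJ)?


NEV = E_out - E_in
= 433.03 - 222.84
= 210.1900 MJ

210.1900 MJ


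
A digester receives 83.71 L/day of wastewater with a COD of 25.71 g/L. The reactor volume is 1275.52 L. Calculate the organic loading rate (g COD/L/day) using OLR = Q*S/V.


OLR = Q * S / V
= 83.71 * 25.71 / 1275.52
= 1.6873 g/L/day

1.6873 g/L/day


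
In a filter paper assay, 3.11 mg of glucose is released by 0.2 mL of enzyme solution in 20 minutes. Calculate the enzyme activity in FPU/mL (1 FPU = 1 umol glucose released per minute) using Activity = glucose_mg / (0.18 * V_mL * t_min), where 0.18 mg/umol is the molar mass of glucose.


Activity = glucose_mg / (0.18 mg/umol * V_mL * t_min)
= 3.11 / (0.18 * 0.2 * 20)
= 4.3194 FPU/mL

4.3194 FPU/mL


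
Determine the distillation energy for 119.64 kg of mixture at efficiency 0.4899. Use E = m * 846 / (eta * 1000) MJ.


E = m * 846 / (eta * 1000)
= 119.64 * 846 / (0.4899 * 1000)
= 206.6043 MJ

206.6043 MJ


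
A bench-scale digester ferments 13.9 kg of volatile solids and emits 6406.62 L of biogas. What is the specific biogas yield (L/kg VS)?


Y = V / VS
= 6406.62 / 13.9
= 460.9079 L/kg VS

460.9079 L/kg VS


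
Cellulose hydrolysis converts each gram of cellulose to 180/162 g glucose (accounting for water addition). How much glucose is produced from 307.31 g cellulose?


glucose = cellulose * 180/162
= 307.31 * 180/162
= 341.4556 g

341.4556 g


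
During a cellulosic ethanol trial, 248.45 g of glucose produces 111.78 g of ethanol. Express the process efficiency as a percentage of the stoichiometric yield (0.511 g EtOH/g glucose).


Fermentation efficiency = (actual / (0.511 * glucose)) * 100
= (111.78 / (0.511 * 248.45)) * 100
= 88.0449%

88.0449%


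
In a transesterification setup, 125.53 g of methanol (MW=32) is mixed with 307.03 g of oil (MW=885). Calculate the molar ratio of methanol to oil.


Molar ratio = n_MeOH / n_oil = (MeOH/32) / (oil/885) = (MeOH * 885) / (32 * oil)
= (125.53 * 885) / (32 * 307.03)
= 11.3073

11.3073
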